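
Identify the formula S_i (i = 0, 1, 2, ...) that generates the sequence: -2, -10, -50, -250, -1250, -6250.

Check ratios: -10 / -2 = 5.0
Common ratio r = 5.
First term a = -2.
Formula: S_i = -2 * 5^i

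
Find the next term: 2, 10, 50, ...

Ratios: 10 / 2 = 5.0
This is a geometric sequence with common ratio r = 5.
Next term = 50 * 5 = 250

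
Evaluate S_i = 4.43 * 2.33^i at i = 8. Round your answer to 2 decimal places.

S_8 = 4.43 * 2.33^8 ≈ 4.43 * 868.6551 ≈ 3848.14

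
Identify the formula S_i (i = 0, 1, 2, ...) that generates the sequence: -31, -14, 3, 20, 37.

Check differences: -14 - -31 = 17
3 - -14 = 17
Common difference d = 17.
First term a = -31.
Formula: S_i = -31 + 17*i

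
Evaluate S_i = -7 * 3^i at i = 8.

S_8 = -7 * 3^8 = -7 * 6561 = -45927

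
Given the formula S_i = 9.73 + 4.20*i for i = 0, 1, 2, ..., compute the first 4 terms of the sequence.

This is an arithmetic sequence.
i=0: S_0 = 9.73 + 4.2*0 = 9.73
i=1: S_1 = 9.73 + 4.2*1 = 13.93
i=2: S_2 = 9.73 + 4.2*2 = 18.13
i=3: S_3 = 9.73 + 4.2*3 = 22.33
The first 4 terms are: [9.73, 13.93, 18.13, 22.33]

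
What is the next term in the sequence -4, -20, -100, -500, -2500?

Ratios: -20 / -4 = 5.0
This is a geometric sequence with common ratio r = 5.
Next term = -2500 * 5 = -12500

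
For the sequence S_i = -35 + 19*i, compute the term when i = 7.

S_7 = -35 + 19*7 = -35 + 133 = 98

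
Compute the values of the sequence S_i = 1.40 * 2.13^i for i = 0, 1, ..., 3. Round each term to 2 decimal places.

This is a geometric sequence.
i=0: S_0 = 1.4 * 2.13^0 = 1.4
i=1: S_1 = 1.4 * 2.13^1 ≈ 2.98
i=2: S_2 = 1.4 * 2.13^2 ≈ 6.35
i=3: S_3 = 1.4 * 2.13^3 ≈ 13.53
The first 4 terms are: [1.4, 2.98, 6.35, 13.53]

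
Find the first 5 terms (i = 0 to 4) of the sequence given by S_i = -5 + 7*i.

This is an arithmetic sequence.
i=0: S_0 = -5 + 7*0 = -5
i=1: S_1 = -5 + 7*1 = 2
i=2: S_2 = -5 + 7*2 = 9
i=3: S_3 = -5 + 7*3 = 16
i=4: S_4 = -5 + 7*4 = 23
The first 5 terms are: [-5, 2, 9, 16, 23]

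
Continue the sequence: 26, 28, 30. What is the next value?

Differences: 28 - 26 = 2
This is an arithmetic sequence with common difference d = 2.
Next term = 30 + 2 = 32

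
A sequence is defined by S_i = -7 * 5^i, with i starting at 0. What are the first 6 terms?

This is a geometric sequence.
i=0: S_0 = -7 * 5^0 = -7
i=1: S_1 = -7 * 5^1 = -35
i=2: S_2 = -7 * 5^2 = -175
i=3: S_3 = -7 * 5^3 = -875
i=4: S_4 = -7 * 5^4 = -4375
i=5: S_5 = -7 * 5^5 = -21875
The first 6 terms are: [-7, -35, -175, -875, -4375, -21875]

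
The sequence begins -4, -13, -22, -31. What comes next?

Differences: -13 - -4 = -9
This is an arithmetic sequence with common difference d = -9.
Next term = -31 + -9 = -40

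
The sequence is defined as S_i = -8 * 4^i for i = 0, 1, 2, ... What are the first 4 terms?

This is a geometric sequence.
i=0: S_0 = -8 * 4^0 = -8
i=1: S_1 = -8 * 4^1 = -32
i=2: S_2 = -8 * 4^2 = -128
i=3: S_3 = -8 * 4^3 = -512
The first 4 terms are: [-8, -32, -128, -512]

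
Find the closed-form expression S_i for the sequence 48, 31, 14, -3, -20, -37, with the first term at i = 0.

Check differences: 31 - 48 = -17
14 - 31 = -17
Common difference d = -17.
First term a = 48.
Formula: S_i = 48 - 17*i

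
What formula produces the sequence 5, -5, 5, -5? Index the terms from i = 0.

Check ratios: -5 / 5 = -1.0
Common ratio r = -1.
First term a = 5.
Formula: S_i = 5 * (-1)^i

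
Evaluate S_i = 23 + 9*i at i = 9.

S_9 = 23 + 9*9 = 23 + 81 = 104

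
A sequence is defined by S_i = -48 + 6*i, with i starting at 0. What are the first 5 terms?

This is an arithmetic sequence.
i=0: S_0 = -48 + 6*0 = -48
i=1: S_1 = -48 + 6*1 = -42
i=2: S_2 = -48 + 6*2 = -36
i=3: S_3 = -48 + 6*3 = -30
i=4: S_4 = -48 + 6*4 = -24
The first 5 terms are: [-48, -42, -36, -30, -24]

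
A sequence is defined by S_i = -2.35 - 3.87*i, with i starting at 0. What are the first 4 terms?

This is an arithmetic sequence.
i=0: S_0 = -2.35 + -3.87*0 = -2.35
i=1: S_1 = -2.35 + -3.87*1 = -6.22
i=2: S_2 = -2.35 + -3.87*2 = -10.09
i=3: S_3 = -2.35 + -3.87*3 = -13.96
The first 4 terms are: [-2.35, -6.22, -10.09, -13.96]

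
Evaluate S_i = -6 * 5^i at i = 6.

S_6 = -6 * 5^6 = -6 * 15625 = -93750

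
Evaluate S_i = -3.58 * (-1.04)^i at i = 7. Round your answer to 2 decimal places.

S_7 = -3.58 * (-1.04)^7 ≈ -3.58 * -1.3159 ≈ 4.71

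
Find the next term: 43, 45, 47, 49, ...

Differences: 45 - 43 = 2
This is an arithmetic sequence with common difference d = 2.
Next term = 49 + 2 = 51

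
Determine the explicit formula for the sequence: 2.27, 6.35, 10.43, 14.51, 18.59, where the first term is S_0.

Check differences: 6.35 - 2.27 = 4.08
10.43 - 6.35 = 4.08
Common difference d = 4.08.
First term a = 2.27.
Formula: S_i = 2.27 + 4.08*i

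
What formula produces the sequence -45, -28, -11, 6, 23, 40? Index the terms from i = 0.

Check differences: -28 - -45 = 17
-11 - -28 = 17
Common difference d = 17.
First term a = -45.
Formula: S_i = -45 + 17*i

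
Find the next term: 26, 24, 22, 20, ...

Differences: 24 - 26 = -2
This is an arithmetic sequence with common difference d = -2.
Next term = 20 + -2 = 18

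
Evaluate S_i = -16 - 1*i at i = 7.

S_7 = -16 + -1*7 = -16 + -7 = -23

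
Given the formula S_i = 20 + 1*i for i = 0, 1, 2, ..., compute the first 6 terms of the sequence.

This is an arithmetic sequence.
i=0: S_0 = 20 + 1*0 = 20
i=1: S_1 = 20 + 1*1 = 21
i=2: S_2 = 20 + 1*2 = 22
i=3: S_3 = 20 + 1*3 = 23
i=4: S_4 = 20 + 1*4 = 24
i=5: S_5 = 20 + 1*5 = 25
The first 6 terms are: [20, 21, 22, 23, 24, 25]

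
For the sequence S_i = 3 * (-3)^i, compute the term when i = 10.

S_10 = 3 * (-3)^10 = 3 * 59049 = 177147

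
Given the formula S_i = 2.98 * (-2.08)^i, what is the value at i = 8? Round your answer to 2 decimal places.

S_8 = 2.98 * (-2.08)^8 ≈ 2.98 * 350.3537 ≈ 1044.05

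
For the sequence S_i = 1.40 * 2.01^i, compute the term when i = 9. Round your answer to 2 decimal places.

S_9 = 1.4 * 2.01^9 ≈ 1.4 * 535.5062 ≈ 749.71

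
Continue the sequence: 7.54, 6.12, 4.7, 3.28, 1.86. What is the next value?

Differences: 6.12 - 7.54 = -1.42
This is an arithmetic sequence with common difference d = -1.42.
Next term = 1.86 + -1.42 = 0.44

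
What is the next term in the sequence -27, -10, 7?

Differences: -10 - -27 = 17
This is an arithmetic sequence with common difference d = 17.
Next term = 7 + 17 = 24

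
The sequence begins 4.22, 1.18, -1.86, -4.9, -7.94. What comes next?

Differences: 1.18 - 4.22 = -3.04
This is an arithmetic sequence with common difference d = -3.04.
Next term = -7.94 + -3.04 = -10.98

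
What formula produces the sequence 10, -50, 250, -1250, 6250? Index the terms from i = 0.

Check ratios: -50 / 10 = -5.0
Common ratio r = -5.
First term a = 10.
Formula: S_i = 10 * (-5)^i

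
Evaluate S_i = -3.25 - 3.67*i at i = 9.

S_9 = -3.25 + -3.67*9 = -3.25 + -33.03 = -36.28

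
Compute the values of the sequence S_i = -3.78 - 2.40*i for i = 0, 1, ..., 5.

This is an arithmetic sequence.
i=0: S_0 = -3.78 + -2.4*0 = -3.78
i=1: S_1 = -3.78 + -2.4*1 = -6.18
i=2: S_2 = -3.78 + -2.4*2 = -8.58
i=3: S_3 = -3.78 + -2.4*3 = -10.98
i=4: S_4 = -3.78 + -2.4*4 = -13.38
i=5: S_5 = -3.78 + -2.4*5 = -15.78
The first 6 terms are: [-3.78, -6.18, -8.58, -10.98, -13.38, -15.78]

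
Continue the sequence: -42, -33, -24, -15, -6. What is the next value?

Differences: -33 - -42 = 9
This is an arithmetic sequence with common difference d = 9.
Next term = -6 + 9 = 3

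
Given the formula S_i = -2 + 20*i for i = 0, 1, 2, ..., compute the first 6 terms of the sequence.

This is an arithmetic sequence.
i=0: S_0 = -2 + 20*0 = -2
i=1: S_1 = -2 + 20*1 = 18
i=2: S_2 = -2 + 20*2 = 38
i=3: S_3 = -2 + 20*3 = 58
i=4: S_4 = -2 + 20*4 = 78
i=5: S_5 = -2 + 20*5 = 98
The first 6 terms are: [-2, 18, 38, 58, 78, 98]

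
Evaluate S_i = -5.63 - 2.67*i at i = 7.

S_7 = -5.63 + -2.67*7 = -5.63 + -18.69 = -24.32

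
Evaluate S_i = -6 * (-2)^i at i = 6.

S_6 = -6 * (-2)^6 = -6 * 64 = -384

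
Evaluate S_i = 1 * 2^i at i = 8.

S_8 = 1 * 2^8 = 1 * 256 = 256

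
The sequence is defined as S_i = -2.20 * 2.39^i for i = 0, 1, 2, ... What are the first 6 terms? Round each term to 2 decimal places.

This is a geometric sequence.
i=0: S_0 = -2.2 * 2.39^0 = -2.2
i=1: S_1 = -2.2 * 2.39^1 ≈ -5.26
i=2: S_2 = -2.2 * 2.39^2 ≈ -12.57
i=3: S_3 = -2.2 * 2.39^3 ≈ -30.03
i=4: S_4 = -2.2 * 2.39^4 ≈ -71.78
i=5: S_5 = -2.2 * 2.39^5 ≈ -171.56
The first 6 terms are: [-2.2, -5.26, -12.57, -30.03, -71.78, -171.56]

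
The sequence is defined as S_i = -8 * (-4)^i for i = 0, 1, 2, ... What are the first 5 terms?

This is a geometric sequence.
i=0: S_0 = -8 * (-4)^0 = -8
i=1: S_1 = -8 * (-4)^1 = 32
i=2: S_2 = -8 * (-4)^2 = -128
i=3: S_3 = -8 * (-4)^3 = 512
i=4: S_4 = -8 * (-4)^4 = -2048
The first 5 terms are: [-8, 32, -128, 512, -2048]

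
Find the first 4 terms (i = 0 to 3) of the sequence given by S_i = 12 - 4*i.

This is an arithmetic sequence.
i=0: S_0 = 12 + -4*0 = 12
i=1: S_1 = 12 + -4*1 = 8
i=2: S_2 = 12 + -4*2 = 4
i=3: S_3 = 12 + -4*3 = 0
The first 4 terms are: [12, 8, 4, 0]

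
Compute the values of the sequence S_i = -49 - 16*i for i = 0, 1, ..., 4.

This is an arithmetic sequence.
i=0: S_0 = -49 + -16*0 = -49
i=1: S_1 = -49 + -16*1 = -65
i=2: S_2 = -49 + -16*2 = -81
i=3: S_3 = -49 + -16*3 = -97
i=4: S_4 = -49 + -16*4 = -113
The first 5 terms are: [-49, -65, -81, -97, -113]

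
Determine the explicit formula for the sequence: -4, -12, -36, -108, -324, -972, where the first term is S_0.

Check ratios: -12 / -4 = 3.0
Common ratio r = 3.
First term a = -4.
Formula: S_i = -4 * 3^i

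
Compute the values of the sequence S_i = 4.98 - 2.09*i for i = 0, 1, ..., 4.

This is an arithmetic sequence.
i=0: S_0 = 4.98 + -2.09*0 = 4.98
i=1: S_1 = 4.98 + -2.09*1 = 2.89
i=2: S_2 = 4.98 + -2.09*2 = 0.8
i=3: S_3 = 4.98 + -2.09*3 = -1.29
i=4: S_4 = 4.98 + -2.09*4 = -3.38
The first 5 terms are: [4.98, 2.89, 0.8, -1.29, -3.38]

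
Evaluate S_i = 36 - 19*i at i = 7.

S_7 = 36 + -19*7 = 36 + -133 = -97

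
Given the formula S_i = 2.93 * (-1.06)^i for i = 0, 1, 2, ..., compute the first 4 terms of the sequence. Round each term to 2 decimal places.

This is a geometric sequence.
i=0: S_0 = 2.93 * (-1.06)^0 = 2.93
i=1: S_1 = 2.93 * (-1.06)^1 ≈ -3.11
i=2: S_2 = 2.93 * (-1.06)^2 ≈ 3.29
i=3: S_3 = 2.93 * (-1.06)^3 ≈ -3.49
The first 4 terms are: [2.93, -3.11, 3.29, -3.49]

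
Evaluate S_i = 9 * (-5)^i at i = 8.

S_8 = 9 * (-5)^8 = 9 * 390625 = 3515625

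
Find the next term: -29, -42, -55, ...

Differences: -42 - -29 = -13
This is an arithmetic sequence with common difference d = -13.
Next term = -55 + -13 = -68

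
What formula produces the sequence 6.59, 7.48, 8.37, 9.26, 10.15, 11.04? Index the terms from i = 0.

Check differences: 7.48 - 6.59 = 0.89
8.37 - 7.48 = 0.89
Common difference d = 0.89.
First term a = 6.59.
Formula: S_i = 6.59 + 0.89*i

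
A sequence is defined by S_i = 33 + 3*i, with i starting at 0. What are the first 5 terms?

This is an arithmetic sequence.
i=0: S_0 = 33 + 3*0 = 33
i=1: S_1 = 33 + 3*1 = 36
i=2: S_2 = 33 + 3*2 = 39
i=3: S_3 = 33 + 3*3 = 42
i=4: S_4 = 33 + 3*4 = 45
The first 5 terms are: [33, 36, 39, 42, 45]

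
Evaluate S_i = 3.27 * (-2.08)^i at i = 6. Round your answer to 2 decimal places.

S_6 = 3.27 * (-2.08)^6 ≈ 3.27 * 80.9804 ≈ 264.81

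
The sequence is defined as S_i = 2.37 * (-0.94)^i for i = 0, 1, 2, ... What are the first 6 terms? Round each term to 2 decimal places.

This is a geometric sequence.
i=0: S_0 = 2.37 * (-0.94)^0 = 2.37
i=1: S_1 = 2.37 * (-0.94)^1 ≈ -2.23
i=2: S_2 = 2.37 * (-0.94)^2 ≈ 2.09
i=3: S_3 = 2.37 * (-0.94)^3 ≈ -1.97
i=4: S_4 = 2.37 * (-0.94)^4 ≈ 1.85
i=5: S_5 = 2.37 * (-0.94)^5 ≈ -1.74
The first 6 terms are: [2.37, -2.23, 2.09, -1.97, 1.85, -1.74]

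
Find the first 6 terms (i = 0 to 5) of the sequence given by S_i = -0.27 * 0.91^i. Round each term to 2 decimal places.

This is a geometric sequence.
i=0: S_0 = -0.27 * 0.91^0 = -0.27
i=1: S_1 = -0.27 * 0.91^1 ≈ -0.25
i=2: S_2 = -0.27 * 0.91^2 ≈ -0.22
i=3: S_3 = -0.27 * 0.91^3 ≈ -0.2
i=4: S_4 = -0.27 * 0.91^4 ≈ -0.19
i=5: S_5 = -0.27 * 0.91^5 ≈ -0.17
The first 6 terms are: [-0.27, -0.25, -0.22, -0.2, -0.19, -0.17]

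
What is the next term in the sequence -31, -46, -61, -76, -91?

Differences: -46 - -31 = -15
This is an arithmetic sequence with common difference d = -15.
Next term = -91 + -15 = -106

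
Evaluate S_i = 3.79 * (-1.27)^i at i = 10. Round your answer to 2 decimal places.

S_10 = 3.79 * (-1.27)^10 ≈ 3.79 * 10.9153 ≈ 41.37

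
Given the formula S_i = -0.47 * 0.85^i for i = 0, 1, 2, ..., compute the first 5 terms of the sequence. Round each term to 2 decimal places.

This is a geometric sequence.
i=0: S_0 = -0.47 * 0.85^0 = -0.47
i=1: S_1 = -0.47 * 0.85^1 ≈ -0.4
i=2: S_2 = -0.47 * 0.85^2 ≈ -0.34
i=3: S_3 = -0.47 * 0.85^3 ≈ -0.29
i=4: S_4 = -0.47 * 0.85^4 ≈ -0.25
The first 5 terms are: [-0.47, -0.4, -0.34, -0.29, -0.25]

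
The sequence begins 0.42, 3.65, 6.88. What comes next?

Differences: 3.65 - 0.42 = 3.23
This is an arithmetic sequence with common difference d = 3.23.
Next term = 6.88 + 3.23 = 10.11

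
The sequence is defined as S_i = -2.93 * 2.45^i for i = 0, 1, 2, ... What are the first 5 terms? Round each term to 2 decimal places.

This is a geometric sequence.
i=0: S_0 = -2.93 * 2.45^0 = -2.93
i=1: S_1 = -2.93 * 2.45^1 ≈ -7.18
i=2: S_2 = -2.93 * 2.45^2 ≈ -17.59
i=3: S_3 = -2.93 * 2.45^3 ≈ -43.09
i=4: S_4 = -2.93 * 2.45^4 ≈ -105.57
The first 5 terms are: [-2.93, -7.18, -17.59, -43.09, -105.57]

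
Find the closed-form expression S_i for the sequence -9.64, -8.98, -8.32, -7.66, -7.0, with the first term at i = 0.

Check differences: -8.98 - -9.64 = 0.66
-8.32 - -8.98 = 0.66
Common difference d = 0.66.
First term a = -9.64.
Formula: S_i = -9.64 + 0.66*i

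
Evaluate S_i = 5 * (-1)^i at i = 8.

S_8 = 5 * (-1)^8 = 5 * 1 = 5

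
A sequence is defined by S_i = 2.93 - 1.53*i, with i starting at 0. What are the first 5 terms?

This is an arithmetic sequence.
i=0: S_0 = 2.93 + -1.53*0 = 2.93
i=1: S_1 = 2.93 + -1.53*1 = 1.4
i=2: S_2 = 2.93 + -1.53*2 = -0.13
i=3: S_3 = 2.93 + -1.53*3 = -1.66
i=4: S_4 = 2.93 + -1.53*4 = -3.19
The first 5 terms are: [2.93, 1.4, -0.13, -1.66, -3.19]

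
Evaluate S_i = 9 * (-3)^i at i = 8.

S_8 = 9 * (-3)^8 = 9 * 6561 = 59049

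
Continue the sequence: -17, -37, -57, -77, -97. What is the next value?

Differences: -37 - -17 = -20
This is an arithmetic sequence with common difference d = -20.
Next term = -97 + -20 = -117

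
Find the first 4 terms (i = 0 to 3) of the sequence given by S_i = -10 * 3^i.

This is a geometric sequence.
i=0: S_0 = -10 * 3^0 = -10
i=1: S_1 = -10 * 3^1 = -30
i=2: S_2 = -10 * 3^2 = -90
i=3: S_3 = -10 * 3^3 = -270
The first 4 terms are: [-10, -30, -90, -270]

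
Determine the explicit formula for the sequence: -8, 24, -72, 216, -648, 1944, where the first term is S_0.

Check ratios: 24 / -8 = -3.0
Common ratio r = -3.
First term a = -8.
Formula: S_i = -8 * (-3)^i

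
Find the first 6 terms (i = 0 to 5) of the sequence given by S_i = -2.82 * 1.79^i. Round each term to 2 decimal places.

This is a geometric sequence.
i=0: S_0 = -2.82 * 1.79^0 = -2.82
i=1: S_1 = -2.82 * 1.79^1 ≈ -5.05
i=2: S_2 = -2.82 * 1.79^2 ≈ -9.04
i=3: S_3 = -2.82 * 1.79^3 ≈ -16.17
i=4: S_4 = -2.82 * 1.79^4 ≈ -28.95
i=5: S_5 = -2.82 * 1.79^5 ≈ -51.82
The first 6 terms are: [-2.82, -5.05, -9.04, -16.17, -28.95, -51.82]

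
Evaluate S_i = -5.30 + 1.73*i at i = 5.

S_5 = -5.3 + 1.73*5 = -5.3 + 8.65 = 3.35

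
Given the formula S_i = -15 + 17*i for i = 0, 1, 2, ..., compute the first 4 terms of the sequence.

This is an arithmetic sequence.
i=0: S_0 = -15 + 17*0 = -15
i=1: S_1 = -15 + 17*1 = 2
i=2: S_2 = -15 + 17*2 = 19
i=3: S_3 = -15 + 17*3 = 36
The first 4 terms are: [-15, 2, 19, 36]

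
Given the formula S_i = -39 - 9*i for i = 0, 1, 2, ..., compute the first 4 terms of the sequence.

This is an arithmetic sequence.
i=0: S_0 = -39 + -9*0 = -39
i=1: S_1 = -39 + -9*1 = -48
i=2: S_2 = -39 + -9*2 = -57
i=3: S_3 = -39 + -9*3 = -66
The first 4 terms are: [-39, -48, -57, -66]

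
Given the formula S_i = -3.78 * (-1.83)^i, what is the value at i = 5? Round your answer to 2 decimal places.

S_5 = -3.78 * (-1.83)^5 ≈ -3.78 * -20.5237 ≈ 77.58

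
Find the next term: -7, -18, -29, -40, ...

Differences: -18 - -7 = -11
This is an arithmetic sequence with common difference d = -11.
Next term = -40 + -11 = -51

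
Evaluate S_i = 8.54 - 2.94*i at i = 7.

S_7 = 8.54 + -2.94*7 = 8.54 + -20.58 = -12.04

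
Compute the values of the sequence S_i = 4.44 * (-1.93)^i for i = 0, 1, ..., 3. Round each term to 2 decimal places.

This is a geometric sequence.
i=0: S_0 = 4.44 * (-1.93)^0 = 4.44
i=1: S_1 = 4.44 * (-1.93)^1 ≈ -8.57
i=2: S_2 = 4.44 * (-1.93)^2 ≈ 16.54
i=3: S_3 = 4.44 * (-1.93)^3 ≈ -31.92
The first 4 terms are: [4.44, -8.57, 16.54, -31.92]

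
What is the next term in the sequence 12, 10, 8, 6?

Differences: 10 - 12 = -2
This is an arithmetic sequence with common difference d = -2.
Next term = 6 + -2 = 4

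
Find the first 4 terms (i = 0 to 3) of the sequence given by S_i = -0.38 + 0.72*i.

This is an arithmetic sequence.
i=0: S_0 = -0.38 + 0.72*0 = -0.38
i=1: S_1 = -0.38 + 0.72*1 = 0.34
i=2: S_2 = -0.38 + 0.72*2 = 1.06
i=3: S_3 = -0.38 + 0.72*3 = 1.78
The first 4 terms are: [-0.38, 0.34, 1.06, 1.78]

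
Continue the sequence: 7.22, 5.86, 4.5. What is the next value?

Differences: 5.86 - 7.22 = -1.36
This is an arithmetic sequence with common difference d = -1.36.
Next term = 4.5 + -1.36 = 3.14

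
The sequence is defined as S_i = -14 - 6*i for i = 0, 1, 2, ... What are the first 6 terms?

This is an arithmetic sequence.
i=0: S_0 = -14 + -6*0 = -14
i=1: S_1 = -14 + -6*1 = -20
i=2: S_2 = -14 + -6*2 = -26
i=3: S_3 = -14 + -6*3 = -32
i=4: S_4 = -14 + -6*4 = -38
i=5: S_5 = -14 + -6*5 = -44
The first 6 terms are: [-14, -20, -26, -32, -38, -44]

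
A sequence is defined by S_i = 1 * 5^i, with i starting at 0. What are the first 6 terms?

This is a geometric sequence.
i=0: S_0 = 1 * 5^0 = 1
i=1: S_1 = 1 * 5^1 = 5
i=2: S_2 = 1 * 5^2 = 25
i=3: S_3 = 1 * 5^3 = 125
i=4: S_4 = 1 * 5^4 = 625
i=5: S_5 = 1 * 5^5 = 3125
The first 6 terms are: [1, 5, 25, 125, 625, 3125]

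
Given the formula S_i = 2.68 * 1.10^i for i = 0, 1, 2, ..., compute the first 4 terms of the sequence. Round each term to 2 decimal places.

This is a geometric sequence.
i=0: S_0 = 2.68 * 1.1^0 = 2.68
i=1: S_1 = 2.68 * 1.1^1 ≈ 2.95
i=2: S_2 = 2.68 * 1.1^2 ≈ 3.24
i=3: S_3 = 2.68 * 1.1^3 ≈ 3.57
The first 4 terms are: [2.68, 2.95, 3.24, 3.57]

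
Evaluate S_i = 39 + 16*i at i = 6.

S_6 = 39 + 16*6 = 39 + 96 = 135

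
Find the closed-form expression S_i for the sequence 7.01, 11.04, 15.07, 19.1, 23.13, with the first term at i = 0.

Check differences: 11.04 - 7.01 = 4.03
15.07 - 11.04 = 4.03
Common difference d = 4.03.
First term a = 7.01.
Formula: S_i = 7.01 + 4.03*i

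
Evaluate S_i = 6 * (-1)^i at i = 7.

S_7 = 6 * (-1)^7 = 6 * -1 = -6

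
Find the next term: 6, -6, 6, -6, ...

Ratios: -6 / 6 = -1.0
This is a geometric sequence with common ratio r = -1.
Next term = -6 * -1 = 6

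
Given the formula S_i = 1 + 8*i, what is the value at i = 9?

S_9 = 1 + 8*9 = 1 + 72 = 73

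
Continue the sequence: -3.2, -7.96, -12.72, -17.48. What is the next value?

Differences: -7.96 - -3.2 = -4.76
This is an arithmetic sequence with common difference d = -4.76.
Next term = -17.48 + -4.76 = -22.24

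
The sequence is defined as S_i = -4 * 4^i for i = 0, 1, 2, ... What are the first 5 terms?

This is a geometric sequence.
i=0: S_0 = -4 * 4^0 = -4
i=1: S_1 = -4 * 4^1 = -16
i=2: S_2 = -4 * 4^2 = -64
i=3: S_3 = -4 * 4^3 = -256
i=4: S_4 = -4 * 4^4 = -1024
The first 5 terms are: [-4, -16, -64, -256, -1024]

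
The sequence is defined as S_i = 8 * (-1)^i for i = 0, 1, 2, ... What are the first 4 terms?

This is a geometric sequence.
i=0: S_0 = 8 * (-1)^0 = 8
i=1: S_1 = 8 * (-1)^1 = -8
i=2: S_2 = 8 * (-1)^2 = 8
i=3: S_3 = 8 * (-1)^3 = -8
The first 4 terms are: [8, -8, 8, -8]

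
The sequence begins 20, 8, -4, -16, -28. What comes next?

Differences: 8 - 20 = -12
This is an arithmetic sequence with common difference d = -12.
Next term = -28 + -12 = -40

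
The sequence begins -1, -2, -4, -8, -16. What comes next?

Ratios: -2 / -1 = 2.0
This is a geometric sequence with common ratio r = 2.
Next term = -16 * 2 = -32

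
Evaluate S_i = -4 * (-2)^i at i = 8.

S_8 = -4 * (-2)^8 = -4 * 256 = -1024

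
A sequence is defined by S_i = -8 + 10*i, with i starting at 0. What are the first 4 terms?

This is an arithmetic sequence.
i=0: S_0 = -8 + 10*0 = -8
i=1: S_1 = -8 + 10*1 = 2
i=2: S_2 = -8 + 10*2 = 12
i=3: S_3 = -8 + 10*3 = 22
The first 4 terms are: [-8, 2, 12, 22]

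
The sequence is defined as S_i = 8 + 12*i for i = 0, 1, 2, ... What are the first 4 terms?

This is an arithmetic sequence.
i=0: S_0 = 8 + 12*0 = 8
i=1: S_1 = 8 + 12*1 = 20
i=2: S_2 = 8 + 12*2 = 32
i=3: S_3 = 8 + 12*3 = 44
The first 4 terms are: [8, 20, 32, 44]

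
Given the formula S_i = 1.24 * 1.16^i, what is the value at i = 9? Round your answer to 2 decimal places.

S_9 = 1.24 * 1.16^9 ≈ 1.24 * 3.803 ≈ 4.72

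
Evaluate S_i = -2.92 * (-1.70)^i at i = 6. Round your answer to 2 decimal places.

S_6 = -2.92 * (-1.7)^6 ≈ -2.92 * 24.1376 ≈ -70.48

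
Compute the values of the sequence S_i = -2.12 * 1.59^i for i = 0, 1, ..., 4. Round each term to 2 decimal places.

This is a geometric sequence.
i=0: S_0 = -2.12 * 1.59^0 = -2.12
i=1: S_1 = -2.12 * 1.59^1 ≈ -3.37
i=2: S_2 = -2.12 * 1.59^2 ≈ -5.36
i=3: S_3 = -2.12 * 1.59^3 ≈ -8.52
i=4: S_4 = -2.12 * 1.59^4 ≈ -13.55
The first 5 terms are: [-2.12, -3.37, -5.36, -8.52, -13.55]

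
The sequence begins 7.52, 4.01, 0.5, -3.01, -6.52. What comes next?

Differences: 4.01 - 7.52 = -3.51
This is an arithmetic sequence with common difference d = -3.51.
Next term = -6.52 + -3.51 = -10.03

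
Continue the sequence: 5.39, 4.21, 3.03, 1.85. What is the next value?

Differences: 4.21 - 5.39 = -1.18
This is an arithmetic sequence with common difference d = -1.18.
Next term = 1.85 + -1.18 = 0.67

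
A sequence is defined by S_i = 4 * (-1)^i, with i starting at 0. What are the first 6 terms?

This is a geometric sequence.
i=0: S_0 = 4 * (-1)^0 = 4
i=1: S_1 = 4 * (-1)^1 = -4
i=2: S_2 = 4 * (-1)^2 = 4
i=3: S_3 = 4 * (-1)^3 = -4
i=4: S_4 = 4 * (-1)^4 = 4
i=5: S_5 = 4 * (-1)^5 = -4
The first 6 terms are: [4, -4, 4, -4, 4, -4]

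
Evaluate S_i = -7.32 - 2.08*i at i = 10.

S_10 = -7.32 + -2.08*10 = -7.32 + -20.8 = -28.12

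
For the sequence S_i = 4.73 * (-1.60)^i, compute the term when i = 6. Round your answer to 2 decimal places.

S_6 = 4.73 * (-1.6)^6 ≈ 4.73 * 16.7772 ≈ 79.36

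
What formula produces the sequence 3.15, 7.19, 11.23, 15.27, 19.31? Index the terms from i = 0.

Check differences: 7.19 - 3.15 = 4.04
11.23 - 7.19 = 4.04
Common difference d = 4.04.
First term a = 3.15.
Formula: S_i = 3.15 + 4.04*i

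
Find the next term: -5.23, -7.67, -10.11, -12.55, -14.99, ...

Differences: -7.67 - -5.23 = -2.44
This is an arithmetic sequence with common difference d = -2.44.
Next term = -14.99 + -2.44 = -17.43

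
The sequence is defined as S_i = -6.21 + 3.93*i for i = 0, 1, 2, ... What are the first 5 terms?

This is an arithmetic sequence.
i=0: S_0 = -6.21 + 3.93*0 = -6.21
i=1: S_1 = -6.21 + 3.93*1 = -2.28
i=2: S_2 = -6.21 + 3.93*2 = 1.65
i=3: S_3 = -6.21 + 3.93*3 = 5.58
i=4: S_4 = -6.21 + 3.93*4 = 9.51
The first 5 terms are: [-6.21, -2.28, 1.65, 5.58, 9.51]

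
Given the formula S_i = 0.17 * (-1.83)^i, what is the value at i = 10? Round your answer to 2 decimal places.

S_10 = 0.17 * (-1.83)^10 ≈ 0.17 * 421.2219 ≈ 71.61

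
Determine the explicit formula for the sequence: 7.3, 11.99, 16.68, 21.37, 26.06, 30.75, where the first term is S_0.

Check differences: 11.99 - 7.3 = 4.69
16.68 - 11.99 = 4.69
Common difference d = 4.69.
First term a = 7.3.
Formula: S_i = 7.30 + 4.69*i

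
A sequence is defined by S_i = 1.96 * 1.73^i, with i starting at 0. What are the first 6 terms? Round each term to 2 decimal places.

This is a geometric sequence.
i=0: S_0 = 1.96 * 1.73^0 = 1.96
i=1: S_1 = 1.96 * 1.73^1 ≈ 3.39
i=2: S_2 = 1.96 * 1.73^2 ≈ 5.87
i=3: S_3 = 1.96 * 1.73^3 ≈ 10.15
i=4: S_4 = 1.96 * 1.73^4 ≈ 17.56
i=5: S_5 = 1.96 * 1.73^5 ≈ 30.37
The first 6 terms are: [1.96, 3.39, 5.87, 10.15, 17.56, 30.37]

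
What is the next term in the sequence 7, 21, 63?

Ratios: 21 / 7 = 3.0
This is a geometric sequence with common ratio r = 3.
Next term = 63 * 3 = 189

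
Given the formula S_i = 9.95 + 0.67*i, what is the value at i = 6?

S_6 = 9.95 + 0.67*6 = 9.95 + 4.02 = 13.97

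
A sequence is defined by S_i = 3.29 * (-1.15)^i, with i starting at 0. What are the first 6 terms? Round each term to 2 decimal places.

This is a geometric sequence.
i=0: S_0 = 3.29 * (-1.15)^0 = 3.29
i=1: S_1 = 3.29 * (-1.15)^1 ≈ -3.78
i=2: S_2 = 3.29 * (-1.15)^2 ≈ 4.35
i=3: S_3 = 3.29 * (-1.15)^3 ≈ -5.0
i=4: S_4 = 3.29 * (-1.15)^4 ≈ 5.75
i=5: S_5 = 3.29 * (-1.15)^5 ≈ -6.62
The first 6 terms are: [3.29, -3.78, 4.35, -5.0, 5.75, -6.62]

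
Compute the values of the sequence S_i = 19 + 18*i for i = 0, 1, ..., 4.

This is an arithmetic sequence.
i=0: S_0 = 19 + 18*0 = 19
i=1: S_1 = 19 + 18*1 = 37
i=2: S_2 = 19 + 18*2 = 55
i=3: S_3 = 19 + 18*3 = 73
i=4: S_4 = 19 + 18*4 = 91
The first 5 terms are: [19, 37, 55, 73, 91]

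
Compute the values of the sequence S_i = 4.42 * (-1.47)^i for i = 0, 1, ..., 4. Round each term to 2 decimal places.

This is a geometric sequence.
i=0: S_0 = 4.42 * (-1.47)^0 = 4.42
i=1: S_1 = 4.42 * (-1.47)^1 ≈ -6.5
i=2: S_2 = 4.42 * (-1.47)^2 ≈ 9.55
i=3: S_3 = 4.42 * (-1.47)^3 ≈ -14.04
i=4: S_4 = 4.42 * (-1.47)^4 ≈ 20.64
The first 5 terms are: [4.42, -6.5, 9.55, -14.04, 20.64]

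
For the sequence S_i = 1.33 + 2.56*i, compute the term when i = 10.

S_10 = 1.33 + 2.56*10 = 1.33 + 25.6 = 26.93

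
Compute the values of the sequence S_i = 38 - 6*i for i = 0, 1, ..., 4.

This is an arithmetic sequence.
i=0: S_0 = 38 + -6*0 = 38
i=1: S_1 = 38 + -6*1 = 32
i=2: S_2 = 38 + -6*2 = 26
i=3: S_3 = 38 + -6*3 = 20
i=4: S_4 = 38 + -6*4 = 14
The first 5 terms are: [38, 32, 26, 20, 14]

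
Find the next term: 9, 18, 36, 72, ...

Ratios: 18 / 9 = 2.0
This is a geometric sequence with common ratio r = 2.
Next term = 72 * 2 = 144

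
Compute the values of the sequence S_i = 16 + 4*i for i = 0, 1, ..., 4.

This is an arithmetic sequence.
i=0: S_0 = 16 + 4*0 = 16
i=1: S_1 = 16 + 4*1 = 20
i=2: S_2 = 16 + 4*2 = 24
i=3: S_3 = 16 + 4*3 = 28
i=4: S_4 = 16 + 4*4 = 32
The first 5 terms are: [16, 20, 24, 28, 32]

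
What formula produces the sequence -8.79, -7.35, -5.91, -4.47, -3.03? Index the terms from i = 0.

Check differences: -7.35 - -8.79 = 1.44
-5.91 - -7.35 = 1.44
Common difference d = 1.44.
First term a = -8.79.
Formula: S_i = -8.79 + 1.44*i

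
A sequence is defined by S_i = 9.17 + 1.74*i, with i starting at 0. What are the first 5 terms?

This is an arithmetic sequence.
i=0: S_0 = 9.17 + 1.74*0 = 9.17
i=1: S_1 = 9.17 + 1.74*1 = 10.91
i=2: S_2 = 9.17 + 1.74*2 = 12.65
i=3: S_3 = 9.17 + 1.74*3 = 14.39
i=4: S_4 = 9.17 + 1.74*4 = 16.13
The first 5 terms are: [9.17, 10.91, 12.65, 14.39, 16.13]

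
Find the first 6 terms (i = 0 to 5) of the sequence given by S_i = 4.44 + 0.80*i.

This is an arithmetic sequence.
i=0: S_0 = 4.44 + 0.8*0 = 4.44
i=1: S_1 = 4.44 + 0.8*1 = 5.24
i=2: S_2 = 4.44 + 0.8*2 = 6.04
i=3: S_3 = 4.44 + 0.8*3 = 6.84
i=4: S_4 = 4.44 + 0.8*4 = 7.64
i=5: S_5 = 4.44 + 0.8*5 = 8.44
The first 6 terms are: [4.44, 5.24, 6.04, 6.84, 7.64, 8.44]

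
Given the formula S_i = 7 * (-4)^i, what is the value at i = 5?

S_5 = 7 * (-4)^5 = 7 * -1024 = -7168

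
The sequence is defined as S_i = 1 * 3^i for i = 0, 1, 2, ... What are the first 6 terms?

This is a geometric sequence.
i=0: S_0 = 1 * 3^0 = 1
i=1: S_1 = 1 * 3^1 = 3
i=2: S_2 = 1 * 3^2 = 9
i=3: S_3 = 1 * 3^3 = 27
i=4: S_4 = 1 * 3^4 = 81
i=5: S_5 = 1 * 3^5 = 243
The first 6 terms are: [1, 3, 9, 27, 81, 243]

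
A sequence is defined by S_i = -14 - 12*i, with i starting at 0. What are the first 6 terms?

This is an arithmetic sequence.
i=0: S_0 = -14 + -12*0 = -14
i=1: S_1 = -14 + -12*1 = -26
i=2: S_2 = -14 + -12*2 = -38
i=3: S_3 = -14 + -12*3 = -50
i=4: S_4 = -14 + -12*4 = -62
i=5: S_5 = -14 + -12*5 = -74
The first 6 terms are: [-14, -26, -38, -50, -62, -74]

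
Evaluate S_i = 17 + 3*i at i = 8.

S_8 = 17 + 3*8 = 17 + 24 = 41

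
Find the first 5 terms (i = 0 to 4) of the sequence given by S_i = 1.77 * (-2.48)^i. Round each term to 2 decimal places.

This is a geometric sequence.
i=0: S_0 = 1.77 * (-2.48)^0 = 1.77
i=1: S_1 = 1.77 * (-2.48)^1 ≈ -4.39
i=2: S_2 = 1.77 * (-2.48)^2 ≈ 10.89
i=3: S_3 = 1.77 * (-2.48)^3 ≈ -27.0
i=4: S_4 = 1.77 * (-2.48)^4 ≈ 66.95
The first 5 terms are: [1.77, -4.39, 10.89, -27.0, 66.95]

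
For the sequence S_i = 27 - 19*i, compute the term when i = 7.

S_7 = 27 + -19*7 = 27 + -133 = -106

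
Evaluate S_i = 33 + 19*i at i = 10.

S_10 = 33 + 19*10 = 33 + 190 = 223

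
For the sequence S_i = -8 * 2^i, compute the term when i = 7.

S_7 = -8 * 2^7 = -8 * 128 = -1024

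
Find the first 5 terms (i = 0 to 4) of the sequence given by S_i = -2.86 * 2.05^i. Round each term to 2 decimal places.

This is a geometric sequence.
i=0: S_0 = -2.86 * 2.05^0 = -2.86
i=1: S_1 = -2.86 * 2.05^1 ≈ -5.86
i=2: S_2 = -2.86 * 2.05^2 ≈ -12.02
i=3: S_3 = -2.86 * 2.05^3 ≈ -24.64
i=4: S_4 = -2.86 * 2.05^4 ≈ -50.51
The first 5 terms are: [-2.86, -5.86, -12.02, -24.64, -50.51]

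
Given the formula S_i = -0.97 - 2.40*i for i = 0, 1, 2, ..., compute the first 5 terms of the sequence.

This is an arithmetic sequence.
i=0: S_0 = -0.97 + -2.4*0 = -0.97
i=1: S_1 = -0.97 + -2.4*1 = -3.37
i=2: S_2 = -0.97 + -2.4*2 = -5.77
i=3: S_3 = -0.97 + -2.4*3 = -8.17
i=4: S_4 = -0.97 + -2.4*4 = -10.57
The first 5 terms are: [-0.97, -3.37, -5.77, -8.17, -10.57]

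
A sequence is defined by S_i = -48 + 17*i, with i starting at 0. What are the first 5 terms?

This is an arithmetic sequence.
i=0: S_0 = -48 + 17*0 = -48
i=1: S_1 = -48 + 17*1 = -31
i=2: S_2 = -48 + 17*2 = -14
i=3: S_3 = -48 + 17*3 = 3
i=4: S_4 = -48 + 17*4 = 20
The first 5 terms are: [-48, -31, -14, 3, 20]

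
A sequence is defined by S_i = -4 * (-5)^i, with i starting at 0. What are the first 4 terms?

This is a geometric sequence.
i=0: S_0 = -4 * (-5)^0 = -4
i=1: S_1 = -4 * (-5)^1 = 20
i=2: S_2 = -4 * (-5)^2 = -100
i=3: S_3 = -4 * (-5)^3 = 500
The first 4 terms are: [-4, 20, -100, 500]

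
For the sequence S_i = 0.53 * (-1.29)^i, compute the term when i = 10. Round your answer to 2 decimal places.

S_10 = 0.53 * (-1.29)^10 ≈ 0.53 * 12.7614 ≈ 6.76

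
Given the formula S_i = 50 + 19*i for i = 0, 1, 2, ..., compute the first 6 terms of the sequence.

This is an arithmetic sequence.
i=0: S_0 = 50 + 19*0 = 50
i=1: S_1 = 50 + 19*1 = 69
i=2: S_2 = 50 + 19*2 = 88
i=3: S_3 = 50 + 19*3 = 107
i=4: S_4 = 50 + 19*4 = 126
i=5: S_5 = 50 + 19*5 = 145
The first 6 terms are: [50, 69, 88, 107, 126, 145]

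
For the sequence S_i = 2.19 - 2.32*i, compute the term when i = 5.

S_5 = 2.19 + -2.32*5 = 2.19 + -11.6 = -9.41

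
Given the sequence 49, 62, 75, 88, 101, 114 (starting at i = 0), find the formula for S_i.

Check differences: 62 - 49 = 13
75 - 62 = 13
Common difference d = 13.
First term a = 49.
Formula: S_i = 49 + 13*i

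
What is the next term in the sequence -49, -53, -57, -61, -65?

Differences: -53 - -49 = -4
This is an arithmetic sequence with common difference d = -4.
Next term = -65 + -4 = -69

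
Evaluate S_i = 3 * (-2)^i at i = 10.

S_10 = 3 * (-2)^10 = 3 * 1024 = 3072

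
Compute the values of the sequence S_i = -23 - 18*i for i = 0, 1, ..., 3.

This is an arithmetic sequence.
i=0: S_0 = -23 + -18*0 = -23
i=1: S_1 = -23 + -18*1 = -41
i=2: S_2 = -23 + -18*2 = -59
i=3: S_3 = -23 + -18*3 = -77
The first 4 terms are: [-23, -41, -59, -77]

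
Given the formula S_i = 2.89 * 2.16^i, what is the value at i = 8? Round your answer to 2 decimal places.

S_8 = 2.89 * 2.16^8 ≈ 2.89 * 473.8381 ≈ 1369.39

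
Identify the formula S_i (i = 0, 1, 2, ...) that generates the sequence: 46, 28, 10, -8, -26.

Check differences: 28 - 46 = -18
10 - 28 = -18
Common difference d = -18.
First term a = 46.
Formula: S_i = 46 - 18*i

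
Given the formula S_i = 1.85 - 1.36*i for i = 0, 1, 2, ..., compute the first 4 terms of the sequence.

This is an arithmetic sequence.
i=0: S_0 = 1.85 + -1.36*0 = 1.85
i=1: S_1 = 1.85 + -1.36*1 = 0.49
i=2: S_2 = 1.85 + -1.36*2 = -0.87
i=3: S_3 = 1.85 + -1.36*3 = -2.23
The first 4 terms are: [1.85, 0.49, -0.87, -2.23]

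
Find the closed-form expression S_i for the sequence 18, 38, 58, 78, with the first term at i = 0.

Check differences: 38 - 18 = 20
58 - 38 = 20
Common difference d = 20.
First term a = 18.
Formula: S_i = 18 + 20*i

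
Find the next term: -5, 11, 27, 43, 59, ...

Differences: 11 - -5 = 16
This is an arithmetic sequence with common difference d = 16.
Next term = 59 + 16 = 75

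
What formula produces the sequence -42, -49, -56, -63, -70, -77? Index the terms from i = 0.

Check differences: -49 - -42 = -7
-56 - -49 = -7
Common difference d = -7.
First term a = -42.
Formula: S_i = -42 - 7*i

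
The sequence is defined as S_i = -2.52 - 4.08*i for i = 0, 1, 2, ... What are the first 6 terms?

This is an arithmetic sequence.
i=0: S_0 = -2.52 + -4.08*0 = -2.52
i=1: S_1 = -2.52 + -4.08*1 = -6.6
i=2: S_2 = -2.52 + -4.08*2 = -10.68
i=3: S_3 = -2.52 + -4.08*3 = -14.76
i=4: S_4 = -2.52 + -4.08*4 = -18.84
i=5: S_5 = -2.52 + -4.08*5 = -22.92
The first 6 terms are: [-2.52, -6.6, -10.68, -14.76, -18.84, -22.92]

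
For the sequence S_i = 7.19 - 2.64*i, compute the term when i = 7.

S_7 = 7.19 + -2.64*7 = 7.19 + -18.48 = -11.29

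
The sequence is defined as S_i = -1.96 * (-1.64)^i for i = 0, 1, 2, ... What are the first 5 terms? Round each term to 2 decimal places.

This is a geometric sequence.
i=0: S_0 = -1.96 * (-1.64)^0 = -1.96
i=1: S_1 = -1.96 * (-1.64)^1 ≈ 3.21
i=2: S_2 = -1.96 * (-1.64)^2 ≈ -5.27
i=3: S_3 = -1.96 * (-1.64)^3 ≈ 8.65
i=4: S_4 = -1.96 * (-1.64)^4 ≈ -14.18
The first 5 terms are: [-1.96, 3.21, -5.27, 8.65, -14.18]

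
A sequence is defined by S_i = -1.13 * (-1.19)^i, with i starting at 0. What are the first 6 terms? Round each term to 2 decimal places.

This is a geometric sequence.
i=0: S_0 = -1.13 * (-1.19)^0 = -1.13
i=1: S_1 = -1.13 * (-1.19)^1 ≈ 1.34
i=2: S_2 = -1.13 * (-1.19)^2 ≈ -1.6
i=3: S_3 = -1.13 * (-1.19)^3 ≈ 1.9
i=4: S_4 = -1.13 * (-1.19)^4 ≈ -2.27
i=5: S_5 = -1.13 * (-1.19)^5 ≈ 2.7
The first 6 terms are: [-1.13, 1.34, -1.6, 1.9, -2.27, 2.7]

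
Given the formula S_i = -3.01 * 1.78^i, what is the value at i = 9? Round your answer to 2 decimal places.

S_9 = -3.01 * 1.78^9 ≈ -3.01 * 179.3825 ≈ -539.94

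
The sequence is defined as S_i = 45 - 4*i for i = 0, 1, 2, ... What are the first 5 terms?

This is an arithmetic sequence.
i=0: S_0 = 45 + -4*0 = 45
i=1: S_1 = 45 + -4*1 = 41
i=2: S_2 = 45 + -4*2 = 37
i=3: S_3 = 45 + -4*3 = 33
i=4: S_4 = 45 + -4*4 = 29
The first 5 terms are: [45, 41, 37, 33, 29]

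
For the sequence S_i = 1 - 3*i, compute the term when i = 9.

S_9 = 1 + -3*9 = 1 + -27 = -26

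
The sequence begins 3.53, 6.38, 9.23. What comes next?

Differences: 6.38 - 3.53 = 2.85
This is an arithmetic sequence with common difference d = 2.85.
Next term = 9.23 + 2.85 = 12.08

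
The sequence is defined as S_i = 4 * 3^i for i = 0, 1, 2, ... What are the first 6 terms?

This is a geometric sequence.
i=0: S_0 = 4 * 3^0 = 4
i=1: S_1 = 4 * 3^1 = 12
i=2: S_2 = 4 * 3^2 = 36
i=3: S_3 = 4 * 3^3 = 108
i=4: S_4 = 4 * 3^4 = 324
i=5: S_5 = 4 * 3^5 = 972
The first 6 terms are: [4, 12, 36, 108, 324, 972]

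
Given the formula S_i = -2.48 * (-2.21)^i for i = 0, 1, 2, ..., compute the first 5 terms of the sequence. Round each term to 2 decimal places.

This is a geometric sequence.
i=0: S_0 = -2.48 * (-2.21)^0 = -2.48
i=1: S_1 = -2.48 * (-2.21)^1 ≈ 5.48
i=2: S_2 = -2.48 * (-2.21)^2 ≈ -12.11
i=3: S_3 = -2.48 * (-2.21)^3 ≈ 26.77
i=4: S_4 = -2.48 * (-2.21)^4 ≈ -59.16
The first 5 terms are: [-2.48, 5.48, -12.11, 26.77, -59.16]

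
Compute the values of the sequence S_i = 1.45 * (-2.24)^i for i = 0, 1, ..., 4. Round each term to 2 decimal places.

This is a geometric sequence.
i=0: S_0 = 1.45 * (-2.24)^0 = 1.45
i=1: S_1 = 1.45 * (-2.24)^1 ≈ -3.25
i=2: S_2 = 1.45 * (-2.24)^2 ≈ 7.28
i=3: S_3 = 1.45 * (-2.24)^3 ≈ -16.3
i=4: S_4 = 1.45 * (-2.24)^4 ≈ 36.51
The first 5 terms are: [1.45, -3.25, 7.28, -16.3, 36.51]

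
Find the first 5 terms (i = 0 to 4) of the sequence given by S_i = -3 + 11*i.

This is an arithmetic sequence.
i=0: S_0 = -3 + 11*0 = -3
i=1: S_1 = -3 + 11*1 = 8
i=2: S_2 = -3 + 11*2 = 19
i=3: S_3 = -3 + 11*3 = 30
i=4: S_4 = -3 + 11*4 = 41
The first 5 terms are: [-3, 8, 19, 30, 41]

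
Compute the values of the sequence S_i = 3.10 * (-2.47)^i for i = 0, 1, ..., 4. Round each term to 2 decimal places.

This is a geometric sequence.
i=0: S_0 = 3.1 * (-2.47)^0 = 3.1
i=1: S_1 = 3.1 * (-2.47)^1 ≈ -7.66
i=2: S_2 = 3.1 * (-2.47)^2 ≈ 18.91
i=3: S_3 = 3.1 * (-2.47)^3 ≈ -46.71
i=4: S_4 = 3.1 * (-2.47)^4 ≈ 115.39
The first 5 terms are: [3.1, -7.66, 18.91, -46.71, 115.39]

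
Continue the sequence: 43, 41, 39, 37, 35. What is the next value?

Differences: 41 - 43 = -2
This is an arithmetic sequence with common difference d = -2.
Next term = 35 + -2 = 33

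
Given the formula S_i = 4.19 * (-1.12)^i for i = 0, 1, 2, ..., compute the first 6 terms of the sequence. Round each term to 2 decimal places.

This is a geometric sequence.
i=0: S_0 = 4.19 * (-1.12)^0 = 4.19
i=1: S_1 = 4.19 * (-1.12)^1 ≈ -4.69
i=2: S_2 = 4.19 * (-1.12)^2 ≈ 5.26
i=3: S_3 = 4.19 * (-1.12)^3 ≈ -5.89
i=4: S_4 = 4.19 * (-1.12)^4 ≈ 6.59
i=5: S_5 = 4.19 * (-1.12)^5 ≈ -7.38
The first 6 terms are: [4.19, -4.69, 5.26, -5.89, 6.59, -7.38]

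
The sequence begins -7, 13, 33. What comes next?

Differences: 13 - -7 = 20
This is an arithmetic sequence with common difference d = 20.
Next term = 33 + 20 = 53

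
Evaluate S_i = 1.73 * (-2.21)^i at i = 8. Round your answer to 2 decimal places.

S_8 = 1.73 * (-2.21)^8 ≈ 1.73 * 569.034 ≈ 984.43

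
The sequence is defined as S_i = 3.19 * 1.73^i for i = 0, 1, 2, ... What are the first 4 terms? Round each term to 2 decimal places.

This is a geometric sequence.
i=0: S_0 = 3.19 * 1.73^0 = 3.19
i=1: S_1 = 3.19 * 1.73^1 ≈ 5.52
i=2: S_2 = 3.19 * 1.73^2 ≈ 9.55
i=3: S_3 = 3.19 * 1.73^3 ≈ 16.52
The first 4 terms are: [3.19, 5.52, 9.55, 16.52]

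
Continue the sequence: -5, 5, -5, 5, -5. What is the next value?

Ratios: 5 / -5 = -1.0
This is a geometric sequence with common ratio r = -1.
Next term = -5 * -1 = 5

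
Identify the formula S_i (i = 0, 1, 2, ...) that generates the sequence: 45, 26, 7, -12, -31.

Check differences: 26 - 45 = -19
7 - 26 = -19
Common difference d = -19.
First term a = 45.
Formula: S_i = 45 - 19*i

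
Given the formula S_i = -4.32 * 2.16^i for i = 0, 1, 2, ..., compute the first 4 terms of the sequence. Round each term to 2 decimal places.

This is a geometric sequence.
i=0: S_0 = -4.32 * 2.16^0 = -4.32
i=1: S_1 = -4.32 * 2.16^1 ≈ -9.33
i=2: S_2 = -4.32 * 2.16^2 ≈ -20.16
i=3: S_3 = -4.32 * 2.16^3 ≈ -43.54
The first 4 terms are: [-4.32, -9.33, -20.16, -43.54]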